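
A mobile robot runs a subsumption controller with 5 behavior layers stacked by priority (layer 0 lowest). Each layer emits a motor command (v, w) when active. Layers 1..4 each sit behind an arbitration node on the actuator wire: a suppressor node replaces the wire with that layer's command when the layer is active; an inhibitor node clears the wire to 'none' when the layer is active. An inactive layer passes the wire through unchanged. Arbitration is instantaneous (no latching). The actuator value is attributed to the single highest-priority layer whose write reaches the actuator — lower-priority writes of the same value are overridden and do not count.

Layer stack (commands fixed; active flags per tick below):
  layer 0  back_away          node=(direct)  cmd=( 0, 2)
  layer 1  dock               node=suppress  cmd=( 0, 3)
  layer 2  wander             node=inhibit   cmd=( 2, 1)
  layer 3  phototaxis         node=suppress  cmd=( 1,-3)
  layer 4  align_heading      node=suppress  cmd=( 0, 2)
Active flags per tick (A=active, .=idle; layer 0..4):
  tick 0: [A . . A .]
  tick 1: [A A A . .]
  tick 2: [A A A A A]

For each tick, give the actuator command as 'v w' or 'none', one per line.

tick 0:
  [0] back_away on; wire := (0, 2)
  [1] dock off; pass (0, 2)
  [2] wander off; pass (0, 2)
  [3] phototaxis on (suppress); wire := (1, -3)
  [4] align_heading off; pass (1, -3)
  output (1, -3)
tick 1:
  [0] back_away on; wire := (0, 2)
  [1] dock on (suppress); wire := (0, 3)
  [2] wander on (inhibit); wire := none
  [3] phototaxis off; pass none
  [4] align_heading off; pass none
  output none
tick 2:
  [0] back_away on; wire := (0, 2)
  [1] dock on (suppress); wire := (0, 3)
  [2] wander on (inhibit); wire := none
  [3] phototaxis on (suppress); wire := (1, -3)
  [4] align_heading on (suppress); wire := (0, 2)
  output (0, 2)

1 -3
none
0 2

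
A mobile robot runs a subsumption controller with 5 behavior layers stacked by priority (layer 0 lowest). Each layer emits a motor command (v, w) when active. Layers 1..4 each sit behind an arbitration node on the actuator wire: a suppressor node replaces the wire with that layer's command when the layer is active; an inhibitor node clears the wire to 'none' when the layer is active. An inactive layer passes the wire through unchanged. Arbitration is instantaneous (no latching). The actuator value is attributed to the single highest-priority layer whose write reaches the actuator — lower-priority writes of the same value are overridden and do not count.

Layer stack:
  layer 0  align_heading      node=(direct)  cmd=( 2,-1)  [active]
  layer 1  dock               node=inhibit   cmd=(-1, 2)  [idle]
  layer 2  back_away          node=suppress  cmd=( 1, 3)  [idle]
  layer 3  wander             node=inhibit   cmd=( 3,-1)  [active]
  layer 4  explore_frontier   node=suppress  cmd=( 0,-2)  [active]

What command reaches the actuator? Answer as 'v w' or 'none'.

[0] align_heading on; wire := (2, -1)
[1] dock off; pass (2, -1)
[2] back_away off; pass (2, -1)
[3] wander on (inhibit); wire := none
[4] explore_frontier on (suppress); wire := (0, -2)
output (0, -2)

0 -2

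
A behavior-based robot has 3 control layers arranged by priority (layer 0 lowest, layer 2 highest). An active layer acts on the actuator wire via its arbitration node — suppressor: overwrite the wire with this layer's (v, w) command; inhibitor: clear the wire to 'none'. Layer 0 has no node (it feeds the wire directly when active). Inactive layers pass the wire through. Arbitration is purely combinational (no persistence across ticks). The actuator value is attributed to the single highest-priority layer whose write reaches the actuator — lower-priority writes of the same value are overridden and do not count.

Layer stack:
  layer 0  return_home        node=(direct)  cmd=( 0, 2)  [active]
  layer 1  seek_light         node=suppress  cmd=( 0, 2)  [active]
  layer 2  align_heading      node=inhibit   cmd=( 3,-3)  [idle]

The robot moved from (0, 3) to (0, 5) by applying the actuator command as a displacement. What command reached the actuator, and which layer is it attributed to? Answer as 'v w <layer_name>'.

0 2 seek_light

displacement = (0, 5) − (0, 3) = (0, 2)
L0 return_home: active, feeds wire = (0, 2)
L1 seek_light: active, suppressor → wire = (0, 2)
L2 align_heading: idle → wire stays (0, 2)
actuator = (0, 2) — from layer 1 (seek_light)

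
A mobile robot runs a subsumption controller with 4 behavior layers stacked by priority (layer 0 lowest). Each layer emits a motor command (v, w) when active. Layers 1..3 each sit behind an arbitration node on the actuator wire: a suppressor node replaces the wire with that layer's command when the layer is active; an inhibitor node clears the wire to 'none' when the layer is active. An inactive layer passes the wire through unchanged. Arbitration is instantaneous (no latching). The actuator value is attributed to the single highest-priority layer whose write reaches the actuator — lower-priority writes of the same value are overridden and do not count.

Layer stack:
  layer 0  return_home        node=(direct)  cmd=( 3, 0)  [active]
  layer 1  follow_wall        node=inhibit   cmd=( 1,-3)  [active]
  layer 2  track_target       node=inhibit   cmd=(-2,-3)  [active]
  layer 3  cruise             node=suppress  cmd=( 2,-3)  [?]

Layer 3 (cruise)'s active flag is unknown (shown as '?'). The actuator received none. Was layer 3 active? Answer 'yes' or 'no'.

no

If layer 3 is active=yes:
  actuator would be (2, -3)
If layer 3 is active=no:
  actuator would be none
Observed none, so layer 3 was idle.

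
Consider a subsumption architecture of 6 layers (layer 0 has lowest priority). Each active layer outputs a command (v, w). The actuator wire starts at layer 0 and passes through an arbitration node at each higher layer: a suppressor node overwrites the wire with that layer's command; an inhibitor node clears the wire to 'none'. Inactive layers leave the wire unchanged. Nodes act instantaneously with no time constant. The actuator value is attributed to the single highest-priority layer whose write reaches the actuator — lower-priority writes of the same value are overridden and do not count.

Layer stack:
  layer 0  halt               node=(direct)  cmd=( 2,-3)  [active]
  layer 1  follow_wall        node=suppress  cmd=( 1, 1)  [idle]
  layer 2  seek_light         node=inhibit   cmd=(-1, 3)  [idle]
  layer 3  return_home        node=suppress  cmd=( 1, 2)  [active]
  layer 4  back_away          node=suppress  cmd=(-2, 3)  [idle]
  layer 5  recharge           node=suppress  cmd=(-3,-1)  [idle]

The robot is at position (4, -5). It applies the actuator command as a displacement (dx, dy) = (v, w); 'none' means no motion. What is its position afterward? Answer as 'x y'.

[0] halt on; wire := (2, -3)
[1] follow_wall off; pass (2, -3)
[2] seek_light off; pass (2, -3)
[3] return_home on (suppress); wire := (1, 2)
[4] back_away off; pass (1, 2)
[5] recharge off; pass (1, 2)
output (1, 2)
position: (4, -5) + (1, 2) = (5, -3)

5 -3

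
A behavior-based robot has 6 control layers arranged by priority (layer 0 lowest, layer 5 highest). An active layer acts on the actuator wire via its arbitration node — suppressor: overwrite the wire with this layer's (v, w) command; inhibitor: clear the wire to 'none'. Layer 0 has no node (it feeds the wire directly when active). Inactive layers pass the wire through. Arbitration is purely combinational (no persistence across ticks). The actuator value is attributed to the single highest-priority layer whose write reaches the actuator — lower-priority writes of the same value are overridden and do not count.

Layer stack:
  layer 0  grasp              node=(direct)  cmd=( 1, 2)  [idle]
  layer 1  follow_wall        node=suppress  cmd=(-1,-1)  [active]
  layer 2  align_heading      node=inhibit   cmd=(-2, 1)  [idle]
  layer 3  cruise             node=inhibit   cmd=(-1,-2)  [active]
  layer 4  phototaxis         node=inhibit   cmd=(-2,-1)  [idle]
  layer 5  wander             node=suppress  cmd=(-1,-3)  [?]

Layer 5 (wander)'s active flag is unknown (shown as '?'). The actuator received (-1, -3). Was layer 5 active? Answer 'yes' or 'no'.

yes

If layer 5 is active=yes:
  actuator would be (-1, -3)
If layer 5 is active=no:
  actuator would be none
Observed (-1, -3), so layer 5 was active.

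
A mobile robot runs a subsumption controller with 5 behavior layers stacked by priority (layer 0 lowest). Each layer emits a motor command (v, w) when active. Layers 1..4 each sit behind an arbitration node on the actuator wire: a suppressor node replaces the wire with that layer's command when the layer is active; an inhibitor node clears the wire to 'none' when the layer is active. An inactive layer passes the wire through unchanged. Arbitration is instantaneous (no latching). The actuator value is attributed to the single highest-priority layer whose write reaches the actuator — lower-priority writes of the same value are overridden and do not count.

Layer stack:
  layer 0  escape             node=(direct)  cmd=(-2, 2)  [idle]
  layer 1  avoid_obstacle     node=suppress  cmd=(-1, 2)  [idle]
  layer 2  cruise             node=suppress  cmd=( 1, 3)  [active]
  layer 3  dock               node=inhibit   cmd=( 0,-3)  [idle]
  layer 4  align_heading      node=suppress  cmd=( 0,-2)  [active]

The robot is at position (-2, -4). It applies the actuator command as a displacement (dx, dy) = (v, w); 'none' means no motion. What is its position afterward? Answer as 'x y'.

layer 0 (escape) idle — none
layer 1 (avoid_obstacle) idle — unchanged: none
layer 2 (cruise) active — suppresses: (1, 3)
layer 3 (dock) idle — unchanged: (1, 3)
layer 4 (align_heading) active — suppresses: (0, -2)
→ actuator (0, -2)
position: (-2, -4) + (0, -2) = (-2, -6)

-2 -6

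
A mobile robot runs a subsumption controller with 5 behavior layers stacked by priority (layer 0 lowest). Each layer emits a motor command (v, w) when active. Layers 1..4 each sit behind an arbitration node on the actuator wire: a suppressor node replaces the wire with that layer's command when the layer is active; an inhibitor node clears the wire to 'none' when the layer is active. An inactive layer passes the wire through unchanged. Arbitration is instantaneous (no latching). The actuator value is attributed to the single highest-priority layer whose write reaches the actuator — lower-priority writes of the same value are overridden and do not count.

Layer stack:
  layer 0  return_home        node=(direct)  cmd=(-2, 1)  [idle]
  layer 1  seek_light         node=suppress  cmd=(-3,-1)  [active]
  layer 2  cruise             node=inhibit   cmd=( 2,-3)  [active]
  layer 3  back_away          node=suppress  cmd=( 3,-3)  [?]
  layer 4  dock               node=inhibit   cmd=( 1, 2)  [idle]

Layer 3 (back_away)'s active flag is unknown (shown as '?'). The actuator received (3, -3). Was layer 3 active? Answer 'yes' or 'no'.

yes

If layer 3 is active=yes:
  actuator would be (3, -3)
If layer 3 is active=no:
  actuator would be none
Observed (3, -3), so layer 3 was active.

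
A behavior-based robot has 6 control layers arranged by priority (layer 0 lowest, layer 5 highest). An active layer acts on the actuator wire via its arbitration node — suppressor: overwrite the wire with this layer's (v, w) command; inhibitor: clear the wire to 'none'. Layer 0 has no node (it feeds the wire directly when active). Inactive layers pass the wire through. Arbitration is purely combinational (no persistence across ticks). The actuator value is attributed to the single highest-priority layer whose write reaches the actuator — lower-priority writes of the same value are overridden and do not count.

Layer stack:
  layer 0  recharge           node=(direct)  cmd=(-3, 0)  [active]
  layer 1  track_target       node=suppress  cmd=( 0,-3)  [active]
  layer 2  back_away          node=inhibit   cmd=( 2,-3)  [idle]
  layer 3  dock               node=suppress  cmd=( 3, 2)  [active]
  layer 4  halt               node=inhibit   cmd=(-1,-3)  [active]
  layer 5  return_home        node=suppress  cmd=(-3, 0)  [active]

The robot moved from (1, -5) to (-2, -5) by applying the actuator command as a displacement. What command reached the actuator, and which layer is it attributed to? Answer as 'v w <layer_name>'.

displacement = (-2, -5) − (1, -5) = (-3, 0)
L0 recharge: active, feeds wire = (-3, 0)
L1 track_target: active, suppressor → wire = (0, -3)
L2 back_away: idle → wire stays (0, -3)
L3 dock: active, suppressor → wire = (3, 2)
L4 halt: active, inhibitor → wire = none
L5 return_home: active, suppressor → wire = (-3, 0)
actuator = (-3, 0) — from layer 5 (return_home)

-3 0 return_home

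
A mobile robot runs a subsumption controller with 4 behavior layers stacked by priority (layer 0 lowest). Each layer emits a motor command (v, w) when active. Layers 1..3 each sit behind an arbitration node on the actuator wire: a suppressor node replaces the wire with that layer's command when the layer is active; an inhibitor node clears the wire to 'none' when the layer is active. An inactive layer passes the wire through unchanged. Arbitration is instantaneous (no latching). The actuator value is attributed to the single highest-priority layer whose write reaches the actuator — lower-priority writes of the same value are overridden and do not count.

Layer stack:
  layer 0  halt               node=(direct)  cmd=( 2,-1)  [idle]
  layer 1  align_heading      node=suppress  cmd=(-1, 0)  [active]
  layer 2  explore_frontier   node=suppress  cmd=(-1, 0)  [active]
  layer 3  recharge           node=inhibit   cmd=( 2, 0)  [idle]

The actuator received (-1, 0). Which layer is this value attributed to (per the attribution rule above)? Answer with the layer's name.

explore_frontier

L0 halt: idle → wire = none
L1 align_heading: active, suppressor → wire = (-1, 0)
L2 explore_frontier: active, suppressor → wire = (-1, 0)
L3 recharge: idle → wire stays (-1, 0)
actuator = (-1, 0)
last writer: layer 2 = explore_frontier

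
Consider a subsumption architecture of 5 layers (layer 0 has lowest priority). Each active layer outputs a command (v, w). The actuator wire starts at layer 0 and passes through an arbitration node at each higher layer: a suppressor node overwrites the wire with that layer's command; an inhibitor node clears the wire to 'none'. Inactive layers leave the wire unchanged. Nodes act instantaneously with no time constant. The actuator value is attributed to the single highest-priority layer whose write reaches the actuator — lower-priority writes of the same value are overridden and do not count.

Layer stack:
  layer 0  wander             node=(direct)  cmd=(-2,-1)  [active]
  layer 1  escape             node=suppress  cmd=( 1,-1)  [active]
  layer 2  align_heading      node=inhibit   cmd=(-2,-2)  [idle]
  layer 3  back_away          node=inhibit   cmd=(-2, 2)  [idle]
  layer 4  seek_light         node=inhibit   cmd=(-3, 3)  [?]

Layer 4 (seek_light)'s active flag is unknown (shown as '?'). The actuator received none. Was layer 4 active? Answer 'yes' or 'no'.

If layer 4 is active=yes:
  actuator would be none
If layer 4 is active=no:
  actuator would be (1, -1)
Observed none, so layer 4 was active.

yes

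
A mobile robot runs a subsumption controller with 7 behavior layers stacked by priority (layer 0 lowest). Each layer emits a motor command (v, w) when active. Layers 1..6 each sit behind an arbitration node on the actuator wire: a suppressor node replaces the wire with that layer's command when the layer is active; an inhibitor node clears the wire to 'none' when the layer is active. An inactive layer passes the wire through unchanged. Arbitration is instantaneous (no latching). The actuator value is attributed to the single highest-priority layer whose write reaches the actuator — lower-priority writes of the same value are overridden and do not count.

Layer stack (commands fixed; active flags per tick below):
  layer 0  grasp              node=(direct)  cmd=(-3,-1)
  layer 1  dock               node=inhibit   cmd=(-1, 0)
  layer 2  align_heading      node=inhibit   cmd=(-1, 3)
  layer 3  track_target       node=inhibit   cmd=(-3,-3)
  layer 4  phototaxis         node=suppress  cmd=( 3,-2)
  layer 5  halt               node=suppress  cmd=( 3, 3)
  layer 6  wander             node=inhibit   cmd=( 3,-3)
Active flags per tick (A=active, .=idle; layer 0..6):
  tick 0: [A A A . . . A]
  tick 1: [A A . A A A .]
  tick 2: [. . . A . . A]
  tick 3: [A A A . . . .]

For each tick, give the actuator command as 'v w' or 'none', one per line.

none
3 3
none
none

tick 0:
  [0] grasp on; wire := (-3, -1)
  [1] dock on (inhibit); wire := none
  [2] align_heading on (inhibit); wire := none
  [3] track_target off; pass none
  [4] phototaxis off; pass none
  [5] halt off; pass none
  [6] wander on (inhibit); wire := none
  output none
tick 1:
  [0] grasp on; wire := (-3, -1)
  [1] dock on (inhibit); wire := none
  [2] align_heading off; pass none
  [3] track_target on (inhibit); wire := none
  [4] phototaxis on (suppress); wire := (3, -2)
  [5] halt on (suppress); wire := (3, 3)
  [6] wander off; pass (3, 3)
  output (3, 3)
tick 2:
  [0] grasp off; wire := none
  [1] dock off; pass none
  [2] align_heading off; pass none
  [3] track_target on (inhibit); wire := none
  [4] phototaxis off; pass none
  [5] halt off; pass none
  [6] wander on (inhibit); wire := none
  output none
tick 3:
  [0] grasp on; wire := (-3, -1)
  [1] dock on (inhibit); wire := none
  [2] align_heading on (inhibit); wire := none
  [3] track_target off; pass none
  [4] phototaxis off; pass none
  [5] halt off; pass none
  [6] wander off; pass none
  output none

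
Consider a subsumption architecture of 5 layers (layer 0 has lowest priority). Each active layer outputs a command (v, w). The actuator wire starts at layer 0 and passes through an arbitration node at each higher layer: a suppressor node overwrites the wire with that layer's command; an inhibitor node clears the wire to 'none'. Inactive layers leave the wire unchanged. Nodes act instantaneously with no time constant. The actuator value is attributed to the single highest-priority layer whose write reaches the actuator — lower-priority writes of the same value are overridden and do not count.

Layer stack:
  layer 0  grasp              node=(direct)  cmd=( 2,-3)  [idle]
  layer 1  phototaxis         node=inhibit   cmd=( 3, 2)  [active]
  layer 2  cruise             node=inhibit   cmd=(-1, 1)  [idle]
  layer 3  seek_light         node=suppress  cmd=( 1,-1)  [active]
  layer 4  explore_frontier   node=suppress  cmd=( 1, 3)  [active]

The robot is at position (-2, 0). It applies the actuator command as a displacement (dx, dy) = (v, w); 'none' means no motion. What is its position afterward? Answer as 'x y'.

-1 3

L0 grasp: idle → wire = none
L1 phototaxis: active, inhibitor → wire = none
L2 cruise: idle → wire stays none
L3 seek_light: active, suppressor → wire = (1, -1)
L4 explore_frontier: active, suppressor → wire = (1, 3)
actuator = (1, 3)
position: (-2, 0) + (1, 3) = (-1, 3)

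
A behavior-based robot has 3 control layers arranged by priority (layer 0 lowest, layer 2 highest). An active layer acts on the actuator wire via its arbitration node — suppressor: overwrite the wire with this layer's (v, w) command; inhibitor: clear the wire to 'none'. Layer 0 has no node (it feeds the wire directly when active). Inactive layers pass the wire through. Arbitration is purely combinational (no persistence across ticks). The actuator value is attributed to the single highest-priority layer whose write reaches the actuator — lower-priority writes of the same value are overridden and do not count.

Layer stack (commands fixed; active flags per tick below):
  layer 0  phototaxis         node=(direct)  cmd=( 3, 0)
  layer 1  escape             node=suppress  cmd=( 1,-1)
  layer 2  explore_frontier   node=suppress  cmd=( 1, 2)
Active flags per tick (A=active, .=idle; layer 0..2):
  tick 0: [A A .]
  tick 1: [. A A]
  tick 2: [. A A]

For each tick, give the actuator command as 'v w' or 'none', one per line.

tick 0:
  layer 0 (phototaxis) active — direct: (3, 0)
  layer 1 (escape) active — suppresses: (1, -1)
  layer 2 (explore_frontier) idle — unchanged: (1, -1)
  → actuator (1, -1)
tick 1:
  layer 0 (phototaxis) idle — none
  layer 1 (escape) active — suppresses: (1, -1)
  layer 2 (explore_frontier) active — suppresses: (1, 2)
  → actuator (1, 2)
tick 2:
  layer 0 (phototaxis) idle — none
  layer 1 (escape) active — suppresses: (1, -1)
  layer 2 (explore_frontier) active — suppresses: (1, 2)
  → actuator (1, 2)

1 -1
1 2
1 2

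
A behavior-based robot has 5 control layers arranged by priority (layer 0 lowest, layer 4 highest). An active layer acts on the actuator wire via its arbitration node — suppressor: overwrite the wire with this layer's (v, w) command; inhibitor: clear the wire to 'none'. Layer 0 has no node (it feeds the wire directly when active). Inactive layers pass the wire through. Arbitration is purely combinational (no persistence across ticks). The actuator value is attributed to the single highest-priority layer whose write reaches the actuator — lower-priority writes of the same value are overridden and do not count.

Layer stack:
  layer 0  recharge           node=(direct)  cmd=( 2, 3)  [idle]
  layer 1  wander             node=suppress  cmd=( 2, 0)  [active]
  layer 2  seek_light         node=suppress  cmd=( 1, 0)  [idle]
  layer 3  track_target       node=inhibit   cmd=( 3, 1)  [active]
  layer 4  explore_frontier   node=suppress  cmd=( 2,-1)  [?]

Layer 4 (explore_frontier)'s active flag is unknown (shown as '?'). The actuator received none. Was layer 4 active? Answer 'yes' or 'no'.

no

If layer 4 is active=yes:
  actuator would be (2, -1)
If layer 4 is active=no:
  actuator would be none
Observed none, so layer 4 was idle.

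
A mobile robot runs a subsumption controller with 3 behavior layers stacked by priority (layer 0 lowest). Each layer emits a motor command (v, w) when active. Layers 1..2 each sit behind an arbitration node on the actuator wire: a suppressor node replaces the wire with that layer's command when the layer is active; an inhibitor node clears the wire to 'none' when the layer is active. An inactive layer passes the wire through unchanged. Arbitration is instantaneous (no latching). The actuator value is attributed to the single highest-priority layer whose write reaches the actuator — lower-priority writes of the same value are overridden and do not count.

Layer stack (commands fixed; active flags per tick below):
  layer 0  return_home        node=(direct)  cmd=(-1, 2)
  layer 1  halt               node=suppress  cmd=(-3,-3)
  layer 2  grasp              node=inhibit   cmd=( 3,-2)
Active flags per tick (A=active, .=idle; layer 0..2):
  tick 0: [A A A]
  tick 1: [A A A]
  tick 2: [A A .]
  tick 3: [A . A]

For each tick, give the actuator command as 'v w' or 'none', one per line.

tick 0:
  [0] return_home on; wire := (-1, 2)
  [1] halt on (suppress); wire := (-3, -3)
  [2] grasp on (inhibit); wire := none
  output none
tick 1:
  [0] return_home on; wire := (-1, 2)
  [1] halt on (suppress); wire := (-3, -3)
  [2] grasp on (inhibit); wire := none
  output none
tick 2:
  [0] return_home on; wire := (-1, 2)
  [1] halt on (suppress); wire := (-3, -3)
  [2] grasp off; pass (-3, -3)
  output (-3, -3)
tick 3:
  [0] return_home on; wire := (-1, 2)
  [1] halt off; pass (-1, 2)
  [2] grasp on (inhibit); wire := none
  output none

none
none
-3 -3
none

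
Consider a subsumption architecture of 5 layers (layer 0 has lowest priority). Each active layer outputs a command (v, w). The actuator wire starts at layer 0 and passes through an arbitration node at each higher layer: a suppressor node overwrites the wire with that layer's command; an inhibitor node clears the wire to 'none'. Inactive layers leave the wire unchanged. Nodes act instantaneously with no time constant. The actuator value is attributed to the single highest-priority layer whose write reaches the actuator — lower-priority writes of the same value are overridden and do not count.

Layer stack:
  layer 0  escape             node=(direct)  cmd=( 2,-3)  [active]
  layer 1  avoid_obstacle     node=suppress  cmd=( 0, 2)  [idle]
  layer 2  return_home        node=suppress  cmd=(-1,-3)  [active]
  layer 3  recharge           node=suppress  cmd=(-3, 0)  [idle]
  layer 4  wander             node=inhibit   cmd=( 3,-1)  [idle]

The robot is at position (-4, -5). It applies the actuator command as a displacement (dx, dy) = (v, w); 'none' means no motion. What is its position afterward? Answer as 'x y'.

-5 -8

L0 escape: active, feeds wire = (2, -3)
L1 avoid_obstacle: idle → wire stays (2, -3)
L2 return_home: active, suppressor → wire = (-1, -3)
L3 recharge: idle → wire stays (-1, -3)
L4 wander: idle → wire stays (-1, -3)
actuator = (-1, -3)
position: (-4, -5) + (-1, -3) = (-5, -8)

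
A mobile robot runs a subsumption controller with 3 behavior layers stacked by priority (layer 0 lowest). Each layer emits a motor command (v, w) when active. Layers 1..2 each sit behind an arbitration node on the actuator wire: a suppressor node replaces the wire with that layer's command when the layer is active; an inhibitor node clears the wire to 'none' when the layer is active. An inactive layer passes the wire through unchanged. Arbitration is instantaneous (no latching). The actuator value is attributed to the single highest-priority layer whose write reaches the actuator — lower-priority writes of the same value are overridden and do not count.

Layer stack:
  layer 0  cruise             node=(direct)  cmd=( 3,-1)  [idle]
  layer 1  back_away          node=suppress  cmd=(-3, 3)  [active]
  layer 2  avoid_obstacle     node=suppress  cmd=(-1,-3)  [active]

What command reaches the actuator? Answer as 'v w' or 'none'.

-1 -3

[0] cruise off; wire := none
[1] back_away on (suppress); wire := (-3, 3)
[2] avoid_obstacle on (suppress); wire := (-1, -3)
output (-1, -3)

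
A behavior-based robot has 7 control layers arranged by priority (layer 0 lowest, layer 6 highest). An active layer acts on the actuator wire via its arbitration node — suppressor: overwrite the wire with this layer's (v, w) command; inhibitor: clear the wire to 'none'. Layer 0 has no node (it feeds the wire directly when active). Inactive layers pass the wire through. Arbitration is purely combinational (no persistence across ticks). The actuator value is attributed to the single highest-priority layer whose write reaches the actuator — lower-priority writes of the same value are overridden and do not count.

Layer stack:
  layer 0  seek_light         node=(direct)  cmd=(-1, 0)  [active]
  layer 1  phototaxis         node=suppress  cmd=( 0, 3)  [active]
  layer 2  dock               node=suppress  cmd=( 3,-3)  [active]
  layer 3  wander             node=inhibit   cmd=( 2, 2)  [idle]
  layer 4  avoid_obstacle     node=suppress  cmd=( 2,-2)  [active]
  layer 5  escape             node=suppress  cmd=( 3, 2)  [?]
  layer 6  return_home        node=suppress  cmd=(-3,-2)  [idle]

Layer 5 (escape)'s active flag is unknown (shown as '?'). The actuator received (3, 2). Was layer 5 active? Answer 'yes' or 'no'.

yes

If layer 5 is active=yes:
  actuator would be (3, 2)
If layer 5 is active=no:
  actuator would be (2, -2)
Observed (3, 2), so layer 5 was active.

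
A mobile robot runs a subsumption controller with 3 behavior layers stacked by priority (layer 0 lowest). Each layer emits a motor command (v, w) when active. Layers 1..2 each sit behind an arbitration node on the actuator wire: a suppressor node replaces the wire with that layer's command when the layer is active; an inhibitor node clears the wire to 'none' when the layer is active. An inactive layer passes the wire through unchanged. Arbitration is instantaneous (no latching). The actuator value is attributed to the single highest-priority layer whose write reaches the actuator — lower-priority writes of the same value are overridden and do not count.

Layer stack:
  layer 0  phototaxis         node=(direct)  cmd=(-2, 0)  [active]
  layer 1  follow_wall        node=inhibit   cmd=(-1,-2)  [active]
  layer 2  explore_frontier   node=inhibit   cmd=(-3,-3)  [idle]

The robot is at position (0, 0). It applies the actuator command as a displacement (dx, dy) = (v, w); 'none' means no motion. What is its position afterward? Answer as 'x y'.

[0] phototaxis on; wire := (-2, 0)
[1] follow_wall on (inhibit); wire := none
[2] explore_frontier off; pass none
output none
position: (0, 0) + none = (0, 0)

0 0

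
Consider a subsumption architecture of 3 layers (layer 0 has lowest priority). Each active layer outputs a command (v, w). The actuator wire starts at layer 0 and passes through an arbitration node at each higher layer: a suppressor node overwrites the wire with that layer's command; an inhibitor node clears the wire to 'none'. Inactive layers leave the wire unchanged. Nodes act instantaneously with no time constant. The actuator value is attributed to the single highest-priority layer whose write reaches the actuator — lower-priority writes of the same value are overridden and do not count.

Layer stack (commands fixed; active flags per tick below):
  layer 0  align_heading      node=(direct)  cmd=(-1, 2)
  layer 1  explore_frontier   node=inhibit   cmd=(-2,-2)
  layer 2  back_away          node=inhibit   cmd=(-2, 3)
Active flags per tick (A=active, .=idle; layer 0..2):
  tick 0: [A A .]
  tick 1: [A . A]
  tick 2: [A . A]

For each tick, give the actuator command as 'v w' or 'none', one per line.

none
none
none

tick 0:
  [0] align_heading on; wire := (-1, 2)
  [1] explore_frontier on (inhibit); wire := none
  [2] back_away off; pass none
  output none
tick 1:
  [0] align_heading on; wire := (-1, 2)
  [1] explore_frontier off; pass (-1, 2)
  [2] back_away on (inhibit); wire := none
  output none
tick 2:
  [0] align_heading on; wire := (-1, 2)
  [1] explore_frontier off; pass (-1, 2)
  [2] back_away on (inhibit); wire := none
  output none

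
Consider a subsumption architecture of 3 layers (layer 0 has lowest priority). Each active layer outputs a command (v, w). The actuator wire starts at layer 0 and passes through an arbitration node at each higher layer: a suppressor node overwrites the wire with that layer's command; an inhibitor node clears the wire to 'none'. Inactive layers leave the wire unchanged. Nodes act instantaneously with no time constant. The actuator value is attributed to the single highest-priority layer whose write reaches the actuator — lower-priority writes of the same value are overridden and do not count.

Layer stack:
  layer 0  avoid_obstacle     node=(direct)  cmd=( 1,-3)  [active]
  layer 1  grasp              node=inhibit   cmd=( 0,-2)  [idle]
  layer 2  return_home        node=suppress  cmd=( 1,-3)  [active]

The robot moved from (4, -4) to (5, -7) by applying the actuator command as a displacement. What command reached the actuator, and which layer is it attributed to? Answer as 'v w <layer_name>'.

1 -3 return_home

displacement = (5, -7) − (4, -4) = (1, -3)
L0 avoid_obstacle: active, feeds wire = (1, -3)
L1 grasp: idle → wire stays (1, -3)
L2 return_home: active, suppressor → wire = (1, -3)
actuator = (1, -3) — from layer 2 (return_home)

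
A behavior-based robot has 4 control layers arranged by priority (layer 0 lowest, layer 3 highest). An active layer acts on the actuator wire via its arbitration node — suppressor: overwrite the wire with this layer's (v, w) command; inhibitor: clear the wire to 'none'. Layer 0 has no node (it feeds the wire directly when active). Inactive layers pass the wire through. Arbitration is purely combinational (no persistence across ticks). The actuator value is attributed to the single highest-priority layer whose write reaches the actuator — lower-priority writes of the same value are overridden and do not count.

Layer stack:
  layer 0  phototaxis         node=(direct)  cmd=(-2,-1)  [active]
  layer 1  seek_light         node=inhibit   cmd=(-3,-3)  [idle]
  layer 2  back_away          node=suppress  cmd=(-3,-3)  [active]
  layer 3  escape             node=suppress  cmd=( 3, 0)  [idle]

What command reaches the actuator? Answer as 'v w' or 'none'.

L0 phototaxis: active, feeds wire = (-2, -1)
L1 seek_light: idle → wire stays (-2, -1)
L2 back_away: active, suppressor → wire = (-3, -3)
L3 escape: idle → wire stays (-3, -3)
actuator = (-3, -3)

-3 -3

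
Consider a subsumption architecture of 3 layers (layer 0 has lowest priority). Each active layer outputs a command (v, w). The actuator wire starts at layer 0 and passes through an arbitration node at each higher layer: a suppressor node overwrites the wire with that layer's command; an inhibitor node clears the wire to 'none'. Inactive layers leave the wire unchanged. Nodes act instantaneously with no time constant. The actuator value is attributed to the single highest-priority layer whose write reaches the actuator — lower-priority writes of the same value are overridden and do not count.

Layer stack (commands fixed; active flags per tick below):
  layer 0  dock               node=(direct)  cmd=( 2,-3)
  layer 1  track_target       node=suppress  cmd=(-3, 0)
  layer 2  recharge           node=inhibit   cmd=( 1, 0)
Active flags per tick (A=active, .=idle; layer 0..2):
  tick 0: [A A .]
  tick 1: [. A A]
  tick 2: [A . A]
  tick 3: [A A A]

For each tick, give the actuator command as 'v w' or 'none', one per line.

-3 0
none
none
none

tick 0:
  [0] dock on; wire := (2, -3)
  [1] track_target on (suppress); wire := (-3, 0)
  [2] recharge off; pass (-3, 0)
  output (-3, 0)
tick 1:
  [0] dock off; wire := none
  [1] track_target on (suppress); wire := (-3, 0)
  [2] recharge on (inhibit); wire := none
  output none
tick 2:
  [0] dock on; wire := (2, -3)
  [1] track_target off; pass (2, -3)
  [2] recharge on (inhibit); wire := none
  output none
tick 3:
  [0] dock on; wire := (2, -3)
  [1] track_target on (suppress); wire := (-3, 0)
  [2] recharge on (inhibit); wire := none
  output none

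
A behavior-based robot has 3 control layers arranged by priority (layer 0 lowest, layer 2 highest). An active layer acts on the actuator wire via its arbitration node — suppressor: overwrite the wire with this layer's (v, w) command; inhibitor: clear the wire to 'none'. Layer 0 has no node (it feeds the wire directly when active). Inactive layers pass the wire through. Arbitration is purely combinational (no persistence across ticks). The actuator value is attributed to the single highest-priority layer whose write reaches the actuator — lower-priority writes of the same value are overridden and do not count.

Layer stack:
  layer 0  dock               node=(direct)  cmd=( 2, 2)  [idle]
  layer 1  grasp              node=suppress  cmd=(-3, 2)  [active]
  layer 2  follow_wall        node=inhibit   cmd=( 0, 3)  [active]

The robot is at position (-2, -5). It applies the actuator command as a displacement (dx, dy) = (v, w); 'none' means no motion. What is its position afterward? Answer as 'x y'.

-2 -5

[0] dock off; wire := none
[1] grasp on (suppress); wire := (-3, 2)
[2] follow_wall on (inhibit); wire := none
output none
position: (-2, -5) + none = (-2, -5)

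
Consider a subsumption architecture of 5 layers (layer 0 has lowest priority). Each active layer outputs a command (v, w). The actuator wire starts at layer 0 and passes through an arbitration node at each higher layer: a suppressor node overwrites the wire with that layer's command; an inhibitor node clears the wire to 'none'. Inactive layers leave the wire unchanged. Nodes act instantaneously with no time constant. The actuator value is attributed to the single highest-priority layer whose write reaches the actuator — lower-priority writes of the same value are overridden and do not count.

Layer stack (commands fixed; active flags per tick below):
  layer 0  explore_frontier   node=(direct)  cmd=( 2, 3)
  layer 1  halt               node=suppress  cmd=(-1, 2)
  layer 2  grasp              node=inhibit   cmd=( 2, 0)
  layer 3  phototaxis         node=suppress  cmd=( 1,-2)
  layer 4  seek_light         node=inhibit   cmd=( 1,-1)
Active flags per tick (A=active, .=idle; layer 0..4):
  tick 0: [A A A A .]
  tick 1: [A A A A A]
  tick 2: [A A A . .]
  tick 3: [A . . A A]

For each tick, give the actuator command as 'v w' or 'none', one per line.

1 -2
none
none
none

tick 0:
  L0 explore_frontier: active, feeds wire = (2, 3)
  L1 halt: active, suppressor → wire = (-1, 2)
  L2 grasp: active, inhibitor → wire = none
  L3 phototaxis: active, suppressor → wire = (1, -2)
  L4 seek_light: idle → wire stays (1, -2)
  actuator = (1, -2)
tick 1:
  L0 explore_frontier: active, feeds wire = (2, 3)
  L1 halt: active, suppressor → wire = (-1, 2)
  L2 grasp: active, inhibitor → wire = none
  L3 phototaxis: active, suppressor → wire = (1, -2)
  L4 seek_light: active, inhibitor → wire = none
  actuator = none
tick 2:
  L0 explore_frontier: active, feeds wire = (2, 3)
  L1 halt: active, suppressor → wire = (-1, 2)
  L2 grasp: active, inhibitor → wire = none
  L3 phototaxis: idle → wire stays none
  L4 seek_light: idle → wire stays none
  actuator = none
tick 3:
  L0 explore_frontier: active, feeds wire = (2, 3)
  L1 halt: idle → wire stays (2, 3)
  L2 grasp: idle → wire stays (2, 3)
  L3 phototaxis: active, suppressor → wire = (1, -2)
  L4 seek_light: active, inhibitor → wire = none
  actuator = none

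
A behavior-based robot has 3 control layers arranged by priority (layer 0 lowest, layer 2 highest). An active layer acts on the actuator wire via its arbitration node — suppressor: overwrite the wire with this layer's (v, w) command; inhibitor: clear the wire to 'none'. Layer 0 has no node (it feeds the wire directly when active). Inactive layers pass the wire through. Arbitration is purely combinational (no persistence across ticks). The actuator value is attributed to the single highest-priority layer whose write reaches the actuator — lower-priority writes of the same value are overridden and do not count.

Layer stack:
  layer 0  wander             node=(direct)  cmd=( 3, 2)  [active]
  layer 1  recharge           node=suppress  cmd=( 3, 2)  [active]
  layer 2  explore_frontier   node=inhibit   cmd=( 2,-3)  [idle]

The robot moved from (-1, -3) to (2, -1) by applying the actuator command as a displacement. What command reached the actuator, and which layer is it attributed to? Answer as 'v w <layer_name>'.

displacement = (2, -1) − (-1, -3) = (3, 2)
layer 0 (wander) active — direct: (3, 2)
layer 1 (recharge) active — suppresses: (3, 2)
layer 2 (explore_frontier) idle — unchanged: (3, 2)
→ actuator (3, 2) — from layer 1 (recharge)

3 2 recharge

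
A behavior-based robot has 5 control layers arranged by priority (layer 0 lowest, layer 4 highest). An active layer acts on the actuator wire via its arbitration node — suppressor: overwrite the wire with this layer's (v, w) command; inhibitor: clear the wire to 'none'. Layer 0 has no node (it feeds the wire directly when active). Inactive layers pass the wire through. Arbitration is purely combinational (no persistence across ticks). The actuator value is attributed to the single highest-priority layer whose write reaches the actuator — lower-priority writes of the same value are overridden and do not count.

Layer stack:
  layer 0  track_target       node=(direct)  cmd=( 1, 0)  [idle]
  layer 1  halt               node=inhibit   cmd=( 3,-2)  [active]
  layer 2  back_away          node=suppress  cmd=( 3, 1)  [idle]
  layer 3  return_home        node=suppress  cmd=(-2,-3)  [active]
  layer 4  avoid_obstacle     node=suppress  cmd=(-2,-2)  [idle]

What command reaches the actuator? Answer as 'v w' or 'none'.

[0] track_target off; wire := none
[1] halt on (inhibit); wire := none
[2] back_away off; pass none
[3] return_home on (suppress); wire := (-2, -3)
[4] avoid_obstacle off; pass (-2, -3)
output (-2, -3)

-2 -3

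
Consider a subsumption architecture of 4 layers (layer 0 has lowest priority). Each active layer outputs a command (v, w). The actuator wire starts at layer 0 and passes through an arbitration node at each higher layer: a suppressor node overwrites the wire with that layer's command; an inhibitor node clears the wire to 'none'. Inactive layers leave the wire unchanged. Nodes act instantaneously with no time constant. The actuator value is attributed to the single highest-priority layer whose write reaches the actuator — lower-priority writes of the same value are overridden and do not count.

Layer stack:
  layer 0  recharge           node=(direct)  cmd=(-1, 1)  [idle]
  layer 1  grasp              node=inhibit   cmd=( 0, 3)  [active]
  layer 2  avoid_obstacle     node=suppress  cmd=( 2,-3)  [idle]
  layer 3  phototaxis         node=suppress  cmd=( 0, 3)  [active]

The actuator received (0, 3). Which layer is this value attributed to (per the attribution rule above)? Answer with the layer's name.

phototaxis

[0] recharge off; wire := none
[1] grasp on (inhibit); wire := none
[2] avoid_obstacle off; pass none
[3] phototaxis on (suppress); wire := (0, 3)
output (0, 3)
last writer: layer 3 = phototaxis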